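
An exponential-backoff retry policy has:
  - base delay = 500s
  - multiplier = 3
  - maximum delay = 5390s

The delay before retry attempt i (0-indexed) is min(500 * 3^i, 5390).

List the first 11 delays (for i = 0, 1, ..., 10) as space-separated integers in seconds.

Answer: 500 1500 4500 5390 5390 5390 5390 5390 5390 5390 5390

Derivation:
Computing each delay:
  i=0: min(500*3^0, 5390) = 500
  i=1: min(500*3^1, 5390) = 1500
  i=2: min(500*3^2, 5390) = 4500
  i=3: min(500*3^3, 5390) = 5390
  i=4: min(500*3^4, 5390) = 5390
  i=5: min(500*3^5, 5390) = 5390
  i=6: min(500*3^6, 5390) = 5390
  i=7: min(500*3^7, 5390) = 5390
  i=8: min(500*3^8, 5390) = 5390
  i=9: min(500*3^9, 5390) = 5390
  i=10: min(500*3^10, 5390) = 5390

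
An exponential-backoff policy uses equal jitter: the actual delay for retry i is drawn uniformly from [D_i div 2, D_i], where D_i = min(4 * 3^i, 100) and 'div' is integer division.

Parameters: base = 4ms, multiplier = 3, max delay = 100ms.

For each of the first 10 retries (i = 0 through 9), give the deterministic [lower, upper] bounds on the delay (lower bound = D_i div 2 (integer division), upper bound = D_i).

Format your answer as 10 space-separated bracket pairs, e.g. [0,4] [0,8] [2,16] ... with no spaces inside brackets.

Answer: [2,4] [6,12] [18,36] [50,100] [50,100] [50,100] [50,100] [50,100] [50,100] [50,100]

Derivation:
Computing bounds per retry:
  i=0: D_i=min(4*3^0,100)=4, bounds=[2,4]
  i=1: D_i=min(4*3^1,100)=12, bounds=[6,12]
  i=2: D_i=min(4*3^2,100)=36, bounds=[18,36]
  i=3: D_i=min(4*3^3,100)=100, bounds=[50,100]
  i=4: D_i=min(4*3^4,100)=100, bounds=[50,100]
  i=5: D_i=min(4*3^5,100)=100, bounds=[50,100]
  i=6: D_i=min(4*3^6,100)=100, bounds=[50,100]
  i=7: D_i=min(4*3^7,100)=100, bounds=[50,100]
  i=8: D_i=min(4*3^8,100)=100, bounds=[50,100]
  i=9: D_i=min(4*3^9,100)=100, bounds=[50,100]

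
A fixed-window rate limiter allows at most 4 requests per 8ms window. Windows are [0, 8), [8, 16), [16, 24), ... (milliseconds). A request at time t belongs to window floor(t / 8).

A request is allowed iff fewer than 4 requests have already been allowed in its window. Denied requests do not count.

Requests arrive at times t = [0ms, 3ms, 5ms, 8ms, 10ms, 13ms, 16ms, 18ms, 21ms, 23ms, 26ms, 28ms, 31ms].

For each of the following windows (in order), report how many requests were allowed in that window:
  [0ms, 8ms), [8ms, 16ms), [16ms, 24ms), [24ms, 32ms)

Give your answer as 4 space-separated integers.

Processing requests:
  req#1 t=0ms (window 0): ALLOW
  req#2 t=3ms (window 0): ALLOW
  req#3 t=5ms (window 0): ALLOW
  req#4 t=8ms (window 1): ALLOW
  req#5 t=10ms (window 1): ALLOW
  req#6 t=13ms (window 1): ALLOW
  req#7 t=16ms (window 2): ALLOW
  req#8 t=18ms (window 2): ALLOW
  req#9 t=21ms (window 2): ALLOW
  req#10 t=23ms (window 2): ALLOW
  req#11 t=26ms (window 3): ALLOW
  req#12 t=28ms (window 3): ALLOW
  req#13 t=31ms (window 3): ALLOW

Allowed counts by window: 3 3 4 3

Answer: 3 3 4 3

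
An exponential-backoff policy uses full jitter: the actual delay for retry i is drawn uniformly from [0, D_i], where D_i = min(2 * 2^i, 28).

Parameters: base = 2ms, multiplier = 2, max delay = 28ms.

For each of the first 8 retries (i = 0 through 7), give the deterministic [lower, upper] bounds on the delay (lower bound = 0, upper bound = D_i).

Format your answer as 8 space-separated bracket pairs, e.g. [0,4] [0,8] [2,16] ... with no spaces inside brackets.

Answer: [0,2] [0,4] [0,8] [0,16] [0,28] [0,28] [0,28] [0,28]

Derivation:
Computing bounds per retry:
  i=0: D_i=min(2*2^0,28)=2, bounds=[0,2]
  i=1: D_i=min(2*2^1,28)=4, bounds=[0,4]
  i=2: D_i=min(2*2^2,28)=8, bounds=[0,8]
  i=3: D_i=min(2*2^3,28)=16, bounds=[0,16]
  i=4: D_i=min(2*2^4,28)=28, bounds=[0,28]
  i=5: D_i=min(2*2^5,28)=28, bounds=[0,28]
  i=6: D_i=min(2*2^6,28)=28, bounds=[0,28]
  i=7: D_i=min(2*2^7,28)=28, bounds=[0,28]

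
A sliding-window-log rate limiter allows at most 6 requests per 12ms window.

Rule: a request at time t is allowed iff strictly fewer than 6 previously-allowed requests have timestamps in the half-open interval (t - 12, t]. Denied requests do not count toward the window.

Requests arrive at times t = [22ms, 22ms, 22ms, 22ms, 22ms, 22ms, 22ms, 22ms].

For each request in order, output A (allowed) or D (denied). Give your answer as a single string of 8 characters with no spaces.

Tracking allowed requests in the window:
  req#1 t=22ms: ALLOW
  req#2 t=22ms: ALLOW
  req#3 t=22ms: ALLOW
  req#4 t=22ms: ALLOW
  req#5 t=22ms: ALLOW
  req#6 t=22ms: ALLOW
  req#7 t=22ms: DENY
  req#8 t=22ms: DENY

Answer: AAAAAADD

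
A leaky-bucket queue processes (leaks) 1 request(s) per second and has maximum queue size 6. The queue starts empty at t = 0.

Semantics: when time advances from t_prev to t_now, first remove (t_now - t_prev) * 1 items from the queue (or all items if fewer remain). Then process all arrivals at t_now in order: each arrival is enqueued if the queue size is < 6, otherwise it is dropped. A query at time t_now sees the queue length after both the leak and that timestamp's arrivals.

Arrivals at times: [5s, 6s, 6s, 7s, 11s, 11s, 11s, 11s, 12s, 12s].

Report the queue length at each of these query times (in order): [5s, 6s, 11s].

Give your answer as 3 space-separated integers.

Queue lengths at query times:
  query t=5s: backlog = 1
  query t=6s: backlog = 2
  query t=11s: backlog = 4

Answer: 1 2 4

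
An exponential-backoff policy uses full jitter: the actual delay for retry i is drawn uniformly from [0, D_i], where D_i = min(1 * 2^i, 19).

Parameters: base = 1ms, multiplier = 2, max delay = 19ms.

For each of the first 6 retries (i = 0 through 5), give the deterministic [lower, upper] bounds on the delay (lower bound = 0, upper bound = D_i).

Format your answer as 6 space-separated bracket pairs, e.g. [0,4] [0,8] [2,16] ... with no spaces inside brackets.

Computing bounds per retry:
  i=0: D_i=min(1*2^0,19)=1, bounds=[0,1]
  i=1: D_i=min(1*2^1,19)=2, bounds=[0,2]
  i=2: D_i=min(1*2^2,19)=4, bounds=[0,4]
  i=3: D_i=min(1*2^3,19)=8, bounds=[0,8]
  i=4: D_i=min(1*2^4,19)=16, bounds=[0,16]
  i=5: D_i=min(1*2^5,19)=19, bounds=[0,19]

Answer: [0,1] [0,2] [0,4] [0,8] [0,16] [0,19]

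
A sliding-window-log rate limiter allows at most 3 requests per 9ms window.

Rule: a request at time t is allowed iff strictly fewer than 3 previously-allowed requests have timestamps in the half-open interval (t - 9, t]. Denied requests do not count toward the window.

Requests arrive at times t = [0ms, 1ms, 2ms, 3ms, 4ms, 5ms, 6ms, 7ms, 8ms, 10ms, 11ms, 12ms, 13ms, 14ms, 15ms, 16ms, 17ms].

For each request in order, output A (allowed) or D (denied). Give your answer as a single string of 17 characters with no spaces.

Answer: AAADDDDDDAAADDDDD

Derivation:
Tracking allowed requests in the window:
  req#1 t=0ms: ALLOW
  req#2 t=1ms: ALLOW
  req#3 t=2ms: ALLOW
  req#4 t=3ms: DENY
  req#5 t=4ms: DENY
  req#6 t=5ms: DENY
  req#7 t=6ms: DENY
  req#8 t=7ms: DENY
  req#9 t=8ms: DENY
  req#10 t=10ms: ALLOW
  req#11 t=11ms: ALLOW
  req#12 t=12ms: ALLOW
  req#13 t=13ms: DENY
  req#14 t=14ms: DENY
  req#15 t=15ms: DENY
  req#16 t=16ms: DENY
  req#17 t=17ms: DENY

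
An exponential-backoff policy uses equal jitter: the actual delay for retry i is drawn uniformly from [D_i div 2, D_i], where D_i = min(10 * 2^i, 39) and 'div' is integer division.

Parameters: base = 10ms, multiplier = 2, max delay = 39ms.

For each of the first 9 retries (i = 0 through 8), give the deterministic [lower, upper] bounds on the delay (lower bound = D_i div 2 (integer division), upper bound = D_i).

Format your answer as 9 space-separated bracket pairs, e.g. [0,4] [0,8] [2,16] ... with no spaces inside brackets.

Computing bounds per retry:
  i=0: D_i=min(10*2^0,39)=10, bounds=[5,10]
  i=1: D_i=min(10*2^1,39)=20, bounds=[10,20]
  i=2: D_i=min(10*2^2,39)=39, bounds=[19,39]
  i=3: D_i=min(10*2^3,39)=39, bounds=[19,39]
  i=4: D_i=min(10*2^4,39)=39, bounds=[19,39]
  i=5: D_i=min(10*2^5,39)=39, bounds=[19,39]
  i=6: D_i=min(10*2^6,39)=39, bounds=[19,39]
  i=7: D_i=min(10*2^7,39)=39, bounds=[19,39]
  i=8: D_i=min(10*2^8,39)=39, bounds=[19,39]

Answer: [5,10] [10,20] [19,39] [19,39] [19,39] [19,39] [19,39] [19,39] [19,39]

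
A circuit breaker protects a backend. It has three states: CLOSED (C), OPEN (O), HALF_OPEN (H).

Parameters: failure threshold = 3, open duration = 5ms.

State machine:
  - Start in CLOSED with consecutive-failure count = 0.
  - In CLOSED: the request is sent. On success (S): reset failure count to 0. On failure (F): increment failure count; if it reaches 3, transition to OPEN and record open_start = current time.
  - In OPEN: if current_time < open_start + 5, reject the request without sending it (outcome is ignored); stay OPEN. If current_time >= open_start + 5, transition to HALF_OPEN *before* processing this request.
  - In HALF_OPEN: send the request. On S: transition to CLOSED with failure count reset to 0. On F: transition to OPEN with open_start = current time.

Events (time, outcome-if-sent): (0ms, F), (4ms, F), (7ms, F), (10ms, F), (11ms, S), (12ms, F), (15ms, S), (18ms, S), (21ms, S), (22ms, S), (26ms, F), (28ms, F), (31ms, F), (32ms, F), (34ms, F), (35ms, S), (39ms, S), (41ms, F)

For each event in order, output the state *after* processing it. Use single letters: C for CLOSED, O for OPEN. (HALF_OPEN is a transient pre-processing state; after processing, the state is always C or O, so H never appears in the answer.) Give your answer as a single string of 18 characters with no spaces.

State after each event:
  event#1 t=0ms outcome=F: state=CLOSED
  event#2 t=4ms outcome=F: state=CLOSED
  event#3 t=7ms outcome=F: state=OPEN
  event#4 t=10ms outcome=F: state=OPEN
  event#5 t=11ms outcome=S: state=OPEN
  event#6 t=12ms outcome=F: state=OPEN
  event#7 t=15ms outcome=S: state=OPEN
  event#8 t=18ms outcome=S: state=CLOSED
  event#9 t=21ms outcome=S: state=CLOSED
  event#10 t=22ms outcome=S: state=CLOSED
  event#11 t=26ms outcome=F: state=CLOSED
  event#12 t=28ms outcome=F: state=CLOSED
  event#13 t=31ms outcome=F: state=OPEN
  event#14 t=32ms outcome=F: state=OPEN
  event#15 t=34ms outcome=F: state=OPEN
  event#16 t=35ms outcome=S: state=OPEN
  event#17 t=39ms outcome=S: state=CLOSED
  event#18 t=41ms outcome=F: state=CLOSED

Answer: CCOOOOOCCCCCOOOOCC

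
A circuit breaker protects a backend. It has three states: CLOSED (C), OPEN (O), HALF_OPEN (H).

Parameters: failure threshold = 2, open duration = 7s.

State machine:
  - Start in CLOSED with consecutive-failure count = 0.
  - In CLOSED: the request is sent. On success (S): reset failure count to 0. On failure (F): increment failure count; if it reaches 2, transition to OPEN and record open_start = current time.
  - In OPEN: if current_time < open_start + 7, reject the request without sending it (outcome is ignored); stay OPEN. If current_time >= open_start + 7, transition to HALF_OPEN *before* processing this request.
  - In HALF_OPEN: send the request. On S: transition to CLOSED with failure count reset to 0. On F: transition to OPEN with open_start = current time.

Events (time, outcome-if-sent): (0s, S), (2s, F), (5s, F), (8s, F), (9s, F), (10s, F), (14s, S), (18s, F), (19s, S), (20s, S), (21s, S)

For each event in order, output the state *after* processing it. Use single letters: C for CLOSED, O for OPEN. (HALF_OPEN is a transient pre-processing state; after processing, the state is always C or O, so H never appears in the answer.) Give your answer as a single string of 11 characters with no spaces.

State after each event:
  event#1 t=0s outcome=S: state=CLOSED
  event#2 t=2s outcome=F: state=CLOSED
  event#3 t=5s outcome=F: state=OPEN
  event#4 t=8s outcome=F: state=OPEN
  event#5 t=9s outcome=F: state=OPEN
  event#6 t=10s outcome=F: state=OPEN
  event#7 t=14s outcome=S: state=CLOSED
  event#8 t=18s outcome=F: state=CLOSED
  event#9 t=19s outcome=S: state=CLOSED
  event#10 t=20s outcome=S: state=CLOSED
  event#11 t=21s outcome=S: state=CLOSED

Answer: CCOOOOCCCCC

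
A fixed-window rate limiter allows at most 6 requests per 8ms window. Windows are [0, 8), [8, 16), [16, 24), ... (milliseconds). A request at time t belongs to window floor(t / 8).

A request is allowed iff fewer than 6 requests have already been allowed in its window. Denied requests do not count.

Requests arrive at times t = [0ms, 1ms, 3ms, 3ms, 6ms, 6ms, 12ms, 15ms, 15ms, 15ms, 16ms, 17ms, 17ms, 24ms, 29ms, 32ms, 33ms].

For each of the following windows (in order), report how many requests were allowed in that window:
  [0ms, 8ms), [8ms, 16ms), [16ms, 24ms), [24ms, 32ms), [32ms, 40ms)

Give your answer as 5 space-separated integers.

Processing requests:
  req#1 t=0ms (window 0): ALLOW
  req#2 t=1ms (window 0): ALLOW
  req#3 t=3ms (window 0): ALLOW
  req#4 t=3ms (window 0): ALLOW
  req#5 t=6ms (window 0): ALLOW
  req#6 t=6ms (window 0): ALLOW
  req#7 t=12ms (window 1): ALLOW
  req#8 t=15ms (window 1): ALLOW
  req#9 t=15ms (window 1): ALLOW
  req#10 t=15ms (window 1): ALLOW
  req#11 t=16ms (window 2): ALLOW
  req#12 t=17ms (window 2): ALLOW
  req#13 t=17ms (window 2): ALLOW
  req#14 t=24ms (window 3): ALLOW
  req#15 t=29ms (window 3): ALLOW
  req#16 t=32ms (window 4): ALLOW
  req#17 t=33ms (window 4): ALLOW

Allowed counts by window: 6 4 3 2 2

Answer: 6 4 3 2 2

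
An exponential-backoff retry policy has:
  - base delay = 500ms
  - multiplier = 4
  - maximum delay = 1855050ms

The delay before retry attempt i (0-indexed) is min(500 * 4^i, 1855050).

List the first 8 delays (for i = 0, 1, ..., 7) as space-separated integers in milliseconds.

Computing each delay:
  i=0: min(500*4^0, 1855050) = 500
  i=1: min(500*4^1, 1855050) = 2000
  i=2: min(500*4^2, 1855050) = 8000
  i=3: min(500*4^3, 1855050) = 32000
  i=4: min(500*4^4, 1855050) = 128000
  i=5: min(500*4^5, 1855050) = 512000
  i=6: min(500*4^6, 1855050) = 1855050
  i=7: min(500*4^7, 1855050) = 1855050

Answer: 500 2000 8000 32000 128000 512000 1855050 1855050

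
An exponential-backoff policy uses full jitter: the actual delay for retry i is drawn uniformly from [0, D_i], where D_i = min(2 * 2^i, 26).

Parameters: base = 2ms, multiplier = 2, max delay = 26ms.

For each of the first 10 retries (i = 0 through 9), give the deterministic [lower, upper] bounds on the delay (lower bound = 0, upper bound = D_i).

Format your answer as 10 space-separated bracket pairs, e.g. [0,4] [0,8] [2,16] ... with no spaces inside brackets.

Computing bounds per retry:
  i=0: D_i=min(2*2^0,26)=2, bounds=[0,2]
  i=1: D_i=min(2*2^1,26)=4, bounds=[0,4]
  i=2: D_i=min(2*2^2,26)=8, bounds=[0,8]
  i=3: D_i=min(2*2^3,26)=16, bounds=[0,16]
  i=4: D_i=min(2*2^4,26)=26, bounds=[0,26]
  i=5: D_i=min(2*2^5,26)=26, bounds=[0,26]
  i=6: D_i=min(2*2^6,26)=26, bounds=[0,26]
  i=7: D_i=min(2*2^7,26)=26, bounds=[0,26]
  i=8: D_i=min(2*2^8,26)=26, bounds=[0,26]
  i=9: D_i=min(2*2^9,26)=26, bounds=[0,26]

Answer: [0,2] [0,4] [0,8] [0,16] [0,26] [0,26] [0,26] [0,26] [0,26] [0,26]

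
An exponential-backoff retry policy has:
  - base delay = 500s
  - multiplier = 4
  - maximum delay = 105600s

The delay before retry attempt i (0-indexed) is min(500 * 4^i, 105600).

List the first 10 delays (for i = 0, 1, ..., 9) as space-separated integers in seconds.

Answer: 500 2000 8000 32000 105600 105600 105600 105600 105600 105600

Derivation:
Computing each delay:
  i=0: min(500*4^0, 105600) = 500
  i=1: min(500*4^1, 105600) = 2000
  i=2: min(500*4^2, 105600) = 8000
  i=3: min(500*4^3, 105600) = 32000
  i=4: min(500*4^4, 105600) = 105600
  i=5: min(500*4^5, 105600) = 105600
  i=6: min(500*4^6, 105600) = 105600
  i=7: min(500*4^7, 105600) = 105600
  i=8: min(500*4^8, 105600) = 105600
  i=9: min(500*4^9, 105600) = 105600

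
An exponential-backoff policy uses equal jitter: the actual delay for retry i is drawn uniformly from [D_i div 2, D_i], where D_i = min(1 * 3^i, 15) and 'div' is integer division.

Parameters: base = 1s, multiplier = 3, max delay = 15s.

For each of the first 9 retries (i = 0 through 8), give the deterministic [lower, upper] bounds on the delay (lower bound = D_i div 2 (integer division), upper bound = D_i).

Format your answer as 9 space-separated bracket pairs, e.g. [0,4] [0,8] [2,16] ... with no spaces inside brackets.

Computing bounds per retry:
  i=0: D_i=min(1*3^0,15)=1, bounds=[0,1]
  i=1: D_i=min(1*3^1,15)=3, bounds=[1,3]
  i=2: D_i=min(1*3^2,15)=9, bounds=[4,9]
  i=3: D_i=min(1*3^3,15)=15, bounds=[7,15]
  i=4: D_i=min(1*3^4,15)=15, bounds=[7,15]
  i=5: D_i=min(1*3^5,15)=15, bounds=[7,15]
  i=6: D_i=min(1*3^6,15)=15, bounds=[7,15]
  i=7: D_i=min(1*3^7,15)=15, bounds=[7,15]
  i=8: D_i=min(1*3^8,15)=15, bounds=[7,15]

Answer: [0,1] [1,3] [4,9] [7,15] [7,15] [7,15] [7,15] [7,15] [7,15]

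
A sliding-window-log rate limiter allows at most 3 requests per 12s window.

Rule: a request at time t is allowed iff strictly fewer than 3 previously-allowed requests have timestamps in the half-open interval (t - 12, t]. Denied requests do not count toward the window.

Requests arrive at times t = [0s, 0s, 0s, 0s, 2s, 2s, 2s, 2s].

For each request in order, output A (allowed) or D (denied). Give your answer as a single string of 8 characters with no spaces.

Answer: AAADDDDD

Derivation:
Tracking allowed requests in the window:
  req#1 t=0s: ALLOW
  req#2 t=0s: ALLOW
  req#3 t=0s: ALLOW
  req#4 t=0s: DENY
  req#5 t=2s: DENY
  req#6 t=2s: DENY
  req#7 t=2s: DENY
  req#8 t=2s: DENY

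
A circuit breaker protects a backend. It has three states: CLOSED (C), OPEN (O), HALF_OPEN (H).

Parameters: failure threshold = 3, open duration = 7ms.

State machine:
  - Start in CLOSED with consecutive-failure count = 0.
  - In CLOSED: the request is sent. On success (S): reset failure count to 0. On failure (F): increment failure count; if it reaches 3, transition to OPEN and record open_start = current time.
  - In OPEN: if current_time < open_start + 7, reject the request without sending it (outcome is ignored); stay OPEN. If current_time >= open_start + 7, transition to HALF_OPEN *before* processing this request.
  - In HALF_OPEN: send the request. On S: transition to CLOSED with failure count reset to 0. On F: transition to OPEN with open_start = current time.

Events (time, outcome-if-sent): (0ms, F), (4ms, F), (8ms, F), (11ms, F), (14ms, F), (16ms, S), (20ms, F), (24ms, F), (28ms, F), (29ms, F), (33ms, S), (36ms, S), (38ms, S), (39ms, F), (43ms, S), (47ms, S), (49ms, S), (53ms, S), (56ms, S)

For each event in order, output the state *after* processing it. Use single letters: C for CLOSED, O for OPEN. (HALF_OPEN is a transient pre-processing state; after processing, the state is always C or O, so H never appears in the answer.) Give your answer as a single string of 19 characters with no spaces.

State after each event:
  event#1 t=0ms outcome=F: state=CLOSED
  event#2 t=4ms outcome=F: state=CLOSED
  event#3 t=8ms outcome=F: state=OPEN
  event#4 t=11ms outcome=F: state=OPEN
  event#5 t=14ms outcome=F: state=OPEN
  event#6 t=16ms outcome=S: state=CLOSED
  event#7 t=20ms outcome=F: state=CLOSED
  event#8 t=24ms outcome=F: state=CLOSED
  event#9 t=28ms outcome=F: state=OPEN
  event#10 t=29ms outcome=F: state=OPEN
  event#11 t=33ms outcome=S: state=OPEN
  event#12 t=36ms outcome=S: state=CLOSED
  event#13 t=38ms outcome=S: state=CLOSED
  event#14 t=39ms outcome=F: state=CLOSED
  event#15 t=43ms outcome=S: state=CLOSED
  event#16 t=47ms outcome=S: state=CLOSED
  event#17 t=49ms outcome=S: state=CLOSED
  event#18 t=53ms outcome=S: state=CLOSED
  event#19 t=56ms outcome=S: state=CLOSED

Answer: CCOOOCCCOOOCCCCCCCC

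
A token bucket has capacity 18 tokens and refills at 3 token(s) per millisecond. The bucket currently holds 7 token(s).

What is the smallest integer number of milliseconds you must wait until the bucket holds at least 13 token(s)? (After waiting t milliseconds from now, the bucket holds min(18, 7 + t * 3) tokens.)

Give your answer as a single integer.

Answer: 2

Derivation:
Need 7 + t * 3 >= 13, so t >= 6/3.
Smallest integer t = ceil(6/3) = 2.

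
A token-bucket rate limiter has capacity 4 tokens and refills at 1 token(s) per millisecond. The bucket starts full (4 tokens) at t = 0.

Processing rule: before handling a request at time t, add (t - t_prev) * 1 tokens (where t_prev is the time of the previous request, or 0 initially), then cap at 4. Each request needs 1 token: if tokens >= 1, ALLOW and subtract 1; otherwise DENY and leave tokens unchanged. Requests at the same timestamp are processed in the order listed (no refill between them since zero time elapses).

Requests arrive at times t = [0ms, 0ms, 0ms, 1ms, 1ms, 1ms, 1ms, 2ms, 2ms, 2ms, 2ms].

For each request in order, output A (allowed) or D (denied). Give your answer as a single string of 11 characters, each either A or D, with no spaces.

Answer: AAAAADDADDD

Derivation:
Simulating step by step:
  req#1 t=0ms: ALLOW
  req#2 t=0ms: ALLOW
  req#3 t=0ms: ALLOW
  req#4 t=1ms: ALLOW
  req#5 t=1ms: ALLOW
  req#6 t=1ms: DENY
  req#7 t=1ms: DENY
  req#8 t=2ms: ALLOW
  req#9 t=2ms: DENY
  req#10 t=2ms: DENY
  req#11 t=2ms: DENY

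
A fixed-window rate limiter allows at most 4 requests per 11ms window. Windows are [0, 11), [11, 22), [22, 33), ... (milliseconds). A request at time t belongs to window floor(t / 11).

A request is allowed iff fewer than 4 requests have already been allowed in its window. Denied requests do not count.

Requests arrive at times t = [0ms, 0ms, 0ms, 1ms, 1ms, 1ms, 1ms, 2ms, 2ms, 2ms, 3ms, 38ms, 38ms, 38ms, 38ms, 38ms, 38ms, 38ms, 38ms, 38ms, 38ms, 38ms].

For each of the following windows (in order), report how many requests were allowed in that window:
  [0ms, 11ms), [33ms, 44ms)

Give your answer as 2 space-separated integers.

Processing requests:
  req#1 t=0ms (window 0): ALLOW
  req#2 t=0ms (window 0): ALLOW
  req#3 t=0ms (window 0): ALLOW
  req#4 t=1ms (window 0): ALLOW
  req#5 t=1ms (window 0): DENY
  req#6 t=1ms (window 0): DENY
  req#7 t=1ms (window 0): DENY
  req#8 t=2ms (window 0): DENY
  req#9 t=2ms (window 0): DENY
  req#10 t=2ms (window 0): DENY
  req#11 t=3ms (window 0): DENY
  req#12 t=38ms (window 3): ALLOW
  req#13 t=38ms (window 3): ALLOW
  req#14 t=38ms (window 3): ALLOW
  req#15 t=38ms (window 3): ALLOW
  req#16 t=38ms (window 3): DENY
  req#17 t=38ms (window 3): DENY
  req#18 t=38ms (window 3): DENY
  req#19 t=38ms (window 3): DENY
  req#20 t=38ms (window 3): DENY
  req#21 t=38ms (window 3): DENY
  req#22 t=38ms (window 3): DENY

Allowed counts by window: 4 4

Answer: 4 4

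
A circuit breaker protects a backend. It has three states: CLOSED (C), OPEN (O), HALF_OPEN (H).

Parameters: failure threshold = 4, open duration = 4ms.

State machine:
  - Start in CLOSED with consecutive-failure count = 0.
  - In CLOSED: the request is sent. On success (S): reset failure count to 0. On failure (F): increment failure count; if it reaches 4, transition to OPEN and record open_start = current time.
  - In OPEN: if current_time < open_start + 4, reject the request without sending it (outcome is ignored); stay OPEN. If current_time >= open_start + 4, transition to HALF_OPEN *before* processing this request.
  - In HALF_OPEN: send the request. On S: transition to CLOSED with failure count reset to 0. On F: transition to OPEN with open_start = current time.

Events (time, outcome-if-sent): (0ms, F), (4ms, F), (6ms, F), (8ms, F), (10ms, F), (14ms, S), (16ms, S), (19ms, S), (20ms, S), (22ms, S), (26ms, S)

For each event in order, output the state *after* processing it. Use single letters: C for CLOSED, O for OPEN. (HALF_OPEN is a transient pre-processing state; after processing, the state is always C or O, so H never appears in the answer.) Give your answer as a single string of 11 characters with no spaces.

Answer: CCCOOCCCCCC

Derivation:
State after each event:
  event#1 t=0ms outcome=F: state=CLOSED
  event#2 t=4ms outcome=F: state=CLOSED
  event#3 t=6ms outcome=F: state=CLOSED
  event#4 t=8ms outcome=F: state=OPEN
  event#5 t=10ms outcome=F: state=OPEN
  event#6 t=14ms outcome=S: state=CLOSED
  event#7 t=16ms outcome=S: state=CLOSED
  event#8 t=19ms outcome=S: state=CLOSED
  event#9 t=20ms outcome=S: state=CLOSED
  event#10 t=22ms outcome=S: state=CLOSED
  event#11 t=26ms outcome=S: state=CLOSED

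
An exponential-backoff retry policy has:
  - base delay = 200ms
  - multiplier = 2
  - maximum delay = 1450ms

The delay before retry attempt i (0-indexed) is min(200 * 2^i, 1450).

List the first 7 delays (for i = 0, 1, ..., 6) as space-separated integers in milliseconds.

Computing each delay:
  i=0: min(200*2^0, 1450) = 200
  i=1: min(200*2^1, 1450) = 400
  i=2: min(200*2^2, 1450) = 800
  i=3: min(200*2^3, 1450) = 1450
  i=4: min(200*2^4, 1450) = 1450
  i=5: min(200*2^5, 1450) = 1450
  i=6: min(200*2^6, 1450) = 1450

Answer: 200 400 800 1450 1450 1450 1450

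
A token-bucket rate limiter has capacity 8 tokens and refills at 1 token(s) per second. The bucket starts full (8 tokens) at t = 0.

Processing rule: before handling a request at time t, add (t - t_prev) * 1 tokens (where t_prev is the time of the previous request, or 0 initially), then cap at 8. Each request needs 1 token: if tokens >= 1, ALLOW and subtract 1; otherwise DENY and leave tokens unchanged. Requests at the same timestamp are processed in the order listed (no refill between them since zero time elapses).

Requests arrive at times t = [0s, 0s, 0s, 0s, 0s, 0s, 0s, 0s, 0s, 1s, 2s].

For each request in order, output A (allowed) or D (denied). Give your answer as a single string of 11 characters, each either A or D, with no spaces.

Answer: AAAAAAAADAA

Derivation:
Simulating step by step:
  req#1 t=0s: ALLOW
  req#2 t=0s: ALLOW
  req#3 t=0s: ALLOW
  req#4 t=0s: ALLOW
  req#5 t=0s: ALLOW
  req#6 t=0s: ALLOW
  req#7 t=0s: ALLOW
  req#8 t=0s: ALLOW
  req#9 t=0s: DENY
  req#10 t=1s: ALLOW
  req#11 t=2s: ALLOW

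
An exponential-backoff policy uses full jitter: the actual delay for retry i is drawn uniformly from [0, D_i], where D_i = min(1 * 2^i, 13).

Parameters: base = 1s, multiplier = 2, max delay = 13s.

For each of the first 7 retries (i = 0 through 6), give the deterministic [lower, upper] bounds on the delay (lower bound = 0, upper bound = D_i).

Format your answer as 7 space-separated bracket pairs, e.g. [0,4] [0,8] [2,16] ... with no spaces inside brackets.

Computing bounds per retry:
  i=0: D_i=min(1*2^0,13)=1, bounds=[0,1]
  i=1: D_i=min(1*2^1,13)=2, bounds=[0,2]
  i=2: D_i=min(1*2^2,13)=4, bounds=[0,4]
  i=3: D_i=min(1*2^3,13)=8, bounds=[0,8]
  i=4: D_i=min(1*2^4,13)=13, bounds=[0,13]
  i=5: D_i=min(1*2^5,13)=13, bounds=[0,13]
  i=6: D_i=min(1*2^6,13)=13, bounds=[0,13]

Answer: [0,1] [0,2] [0,4] [0,8] [0,13] [0,13] [0,13]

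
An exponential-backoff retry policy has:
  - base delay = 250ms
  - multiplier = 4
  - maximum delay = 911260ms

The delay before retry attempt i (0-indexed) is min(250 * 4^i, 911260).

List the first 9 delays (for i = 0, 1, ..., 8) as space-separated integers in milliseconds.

Answer: 250 1000 4000 16000 64000 256000 911260 911260 911260

Derivation:
Computing each delay:
  i=0: min(250*4^0, 911260) = 250
  i=1: min(250*4^1, 911260) = 1000
  i=2: min(250*4^2, 911260) = 4000
  i=3: min(250*4^3, 911260) = 16000
  i=4: min(250*4^4, 911260) = 64000
  i=5: min(250*4^5, 911260) = 256000
  i=6: min(250*4^6, 911260) = 911260
  i=7: min(250*4^7, 911260) = 911260
  i=8: min(250*4^8, 911260) = 911260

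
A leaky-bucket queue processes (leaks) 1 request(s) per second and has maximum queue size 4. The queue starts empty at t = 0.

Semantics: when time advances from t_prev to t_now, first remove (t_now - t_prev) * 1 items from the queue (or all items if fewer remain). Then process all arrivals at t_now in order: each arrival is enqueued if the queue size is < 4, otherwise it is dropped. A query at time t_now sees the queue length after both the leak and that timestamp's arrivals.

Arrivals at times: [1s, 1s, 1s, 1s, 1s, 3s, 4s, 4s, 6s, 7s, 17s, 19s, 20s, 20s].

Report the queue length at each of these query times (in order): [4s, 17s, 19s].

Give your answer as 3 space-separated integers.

Queue lengths at query times:
  query t=4s: backlog = 4
  query t=17s: backlog = 1
  query t=19s: backlog = 1

Answer: 4 1 1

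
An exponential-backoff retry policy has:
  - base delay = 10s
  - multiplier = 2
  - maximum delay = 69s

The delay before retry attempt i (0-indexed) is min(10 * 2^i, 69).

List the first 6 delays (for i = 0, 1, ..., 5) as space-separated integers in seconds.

Answer: 10 20 40 69 69 69

Derivation:
Computing each delay:
  i=0: min(10*2^0, 69) = 10
  i=1: min(10*2^1, 69) = 20
  i=2: min(10*2^2, 69) = 40
  i=3: min(10*2^3, 69) = 69
  i=4: min(10*2^4, 69) = 69
  i=5: min(10*2^5, 69) = 69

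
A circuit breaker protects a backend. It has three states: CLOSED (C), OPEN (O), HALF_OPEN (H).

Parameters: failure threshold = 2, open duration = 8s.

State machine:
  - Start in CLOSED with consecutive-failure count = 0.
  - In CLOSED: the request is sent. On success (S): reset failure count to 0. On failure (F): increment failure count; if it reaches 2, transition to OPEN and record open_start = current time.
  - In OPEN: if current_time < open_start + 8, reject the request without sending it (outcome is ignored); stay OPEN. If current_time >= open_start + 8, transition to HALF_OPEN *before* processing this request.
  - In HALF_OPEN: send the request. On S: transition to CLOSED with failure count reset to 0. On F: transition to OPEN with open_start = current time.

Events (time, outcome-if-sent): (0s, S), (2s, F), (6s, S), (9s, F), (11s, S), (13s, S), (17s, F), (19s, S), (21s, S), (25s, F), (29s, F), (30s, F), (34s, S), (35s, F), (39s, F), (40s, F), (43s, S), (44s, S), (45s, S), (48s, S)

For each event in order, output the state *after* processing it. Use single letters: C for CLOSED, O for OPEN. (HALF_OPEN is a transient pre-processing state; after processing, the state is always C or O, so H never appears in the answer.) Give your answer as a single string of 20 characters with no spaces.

State after each event:
  event#1 t=0s outcome=S: state=CLOSED
  event#2 t=2s outcome=F: state=CLOSED
  event#3 t=6s outcome=S: state=CLOSED
  event#4 t=9s outcome=F: state=CLOSED
  event#5 t=11s outcome=S: state=CLOSED
  event#6 t=13s outcome=S: state=CLOSED
  event#7 t=17s outcome=F: state=CLOSED
  event#8 t=19s outcome=S: state=CLOSED
  event#9 t=21s outcome=S: state=CLOSED
  event#10 t=25s outcome=F: state=CLOSED
  event#11 t=29s outcome=F: state=OPEN
  event#12 t=30s outcome=F: state=OPEN
  event#13 t=34s outcome=S: state=OPEN
  event#14 t=35s outcome=F: state=OPEN
  event#15 t=39s outcome=F: state=OPEN
  event#16 t=40s outcome=F: state=OPEN
  event#17 t=43s outcome=S: state=OPEN
  event#18 t=44s outcome=S: state=OPEN
  event#19 t=45s outcome=S: state=OPEN
  event#20 t=48s outcome=S: state=CLOSED

Answer: CCCCCCCCCCOOOOOOOOOC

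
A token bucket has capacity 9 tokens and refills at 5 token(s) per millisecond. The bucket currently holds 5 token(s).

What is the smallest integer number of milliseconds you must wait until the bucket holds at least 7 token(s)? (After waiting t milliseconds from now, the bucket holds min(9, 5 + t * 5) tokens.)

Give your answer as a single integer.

Need 5 + t * 5 >= 7, so t >= 2/5.
Smallest integer t = ceil(2/5) = 1.

Answer: 1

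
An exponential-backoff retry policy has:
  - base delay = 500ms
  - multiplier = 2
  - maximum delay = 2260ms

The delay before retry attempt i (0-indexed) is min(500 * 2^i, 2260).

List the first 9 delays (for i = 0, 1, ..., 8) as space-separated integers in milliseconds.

Answer: 500 1000 2000 2260 2260 2260 2260 2260 2260

Derivation:
Computing each delay:
  i=0: min(500*2^0, 2260) = 500
  i=1: min(500*2^1, 2260) = 1000
  i=2: min(500*2^2, 2260) = 2000
  i=3: min(500*2^3, 2260) = 2260
  i=4: min(500*2^4, 2260) = 2260
  i=5: min(500*2^5, 2260) = 2260
  i=6: min(500*2^6, 2260) = 2260
  i=7: min(500*2^7, 2260) = 2260
  i=8: min(500*2^8, 2260) = 2260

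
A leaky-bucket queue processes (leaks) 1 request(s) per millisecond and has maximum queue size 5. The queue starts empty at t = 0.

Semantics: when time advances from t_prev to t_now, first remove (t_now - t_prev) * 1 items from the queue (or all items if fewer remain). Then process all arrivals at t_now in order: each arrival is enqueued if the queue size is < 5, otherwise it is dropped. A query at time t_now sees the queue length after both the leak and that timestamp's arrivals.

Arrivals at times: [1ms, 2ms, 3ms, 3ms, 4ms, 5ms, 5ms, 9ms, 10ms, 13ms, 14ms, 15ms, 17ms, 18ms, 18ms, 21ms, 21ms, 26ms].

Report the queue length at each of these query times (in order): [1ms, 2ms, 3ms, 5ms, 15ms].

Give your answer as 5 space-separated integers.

Queue lengths at query times:
  query t=1ms: backlog = 1
  query t=2ms: backlog = 1
  query t=3ms: backlog = 2
  query t=5ms: backlog = 3
  query t=15ms: backlog = 1

Answer: 1 1 2 3 1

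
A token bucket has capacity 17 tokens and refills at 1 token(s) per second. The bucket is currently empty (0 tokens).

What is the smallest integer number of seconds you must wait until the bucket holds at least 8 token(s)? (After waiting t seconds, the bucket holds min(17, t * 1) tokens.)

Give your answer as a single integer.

Answer: 8

Derivation:
Need t * 1 >= 8, so t >= 8/1.
Smallest integer t = ceil(8/1) = 8.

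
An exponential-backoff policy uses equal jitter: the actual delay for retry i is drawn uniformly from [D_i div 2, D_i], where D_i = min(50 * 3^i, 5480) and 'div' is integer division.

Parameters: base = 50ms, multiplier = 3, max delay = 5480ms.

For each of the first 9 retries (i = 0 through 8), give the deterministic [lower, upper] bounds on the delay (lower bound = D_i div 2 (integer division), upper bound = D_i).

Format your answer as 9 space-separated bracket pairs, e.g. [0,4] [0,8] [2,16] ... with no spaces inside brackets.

Answer: [25,50] [75,150] [225,450] [675,1350] [2025,4050] [2740,5480] [2740,5480] [2740,5480] [2740,5480]

Derivation:
Computing bounds per retry:
  i=0: D_i=min(50*3^0,5480)=50, bounds=[25,50]
  i=1: D_i=min(50*3^1,5480)=150, bounds=[75,150]
  i=2: D_i=min(50*3^2,5480)=450, bounds=[225,450]
  i=3: D_i=min(50*3^3,5480)=1350, bounds=[675,1350]
  i=4: D_i=min(50*3^4,5480)=4050, bounds=[2025,4050]
  i=5: D_i=min(50*3^5,5480)=5480, bounds=[2740,5480]
  i=6: D_i=min(50*3^6,5480)=5480, bounds=[2740,5480]
  i=7: D_i=min(50*3^7,5480)=5480, bounds=[2740,5480]
  i=8: D_i=min(50*3^8,5480)=5480, bounds=[2740,5480]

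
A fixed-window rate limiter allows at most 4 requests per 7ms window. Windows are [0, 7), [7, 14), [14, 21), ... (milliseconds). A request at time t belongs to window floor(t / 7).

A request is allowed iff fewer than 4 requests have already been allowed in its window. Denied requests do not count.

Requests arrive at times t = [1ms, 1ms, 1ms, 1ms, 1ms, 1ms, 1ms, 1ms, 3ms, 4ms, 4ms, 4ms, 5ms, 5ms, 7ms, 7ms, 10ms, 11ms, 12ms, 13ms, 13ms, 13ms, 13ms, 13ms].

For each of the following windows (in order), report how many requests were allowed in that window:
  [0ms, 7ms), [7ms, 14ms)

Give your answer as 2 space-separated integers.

Processing requests:
  req#1 t=1ms (window 0): ALLOW
  req#2 t=1ms (window 0): ALLOW
  req#3 t=1ms (window 0): ALLOW
  req#4 t=1ms (window 0): ALLOW
  req#5 t=1ms (window 0): DENY
  req#6 t=1ms (window 0): DENY
  req#7 t=1ms (window 0): DENY
  req#8 t=1ms (window 0): DENY
  req#9 t=3ms (window 0): DENY
  req#10 t=4ms (window 0): DENY
  req#11 t=4ms (window 0): DENY
  req#12 t=4ms (window 0): DENY
  req#13 t=5ms (window 0): DENY
  req#14 t=5ms (window 0): DENY
  req#15 t=7ms (window 1): ALLOW
  req#16 t=7ms (window 1): ALLOW
  req#17 t=10ms (window 1): ALLOW
  req#18 t=11ms (window 1): ALLOW
  req#19 t=12ms (window 1): DENY
  req#20 t=13ms (window 1): DENY
  req#21 t=13ms (window 1): DENY
  req#22 t=13ms (window 1): DENY
  req#23 t=13ms (window 1): DENY
  req#24 t=13ms (window 1): DENY

Allowed counts by window: 4 4

Answer: 4 4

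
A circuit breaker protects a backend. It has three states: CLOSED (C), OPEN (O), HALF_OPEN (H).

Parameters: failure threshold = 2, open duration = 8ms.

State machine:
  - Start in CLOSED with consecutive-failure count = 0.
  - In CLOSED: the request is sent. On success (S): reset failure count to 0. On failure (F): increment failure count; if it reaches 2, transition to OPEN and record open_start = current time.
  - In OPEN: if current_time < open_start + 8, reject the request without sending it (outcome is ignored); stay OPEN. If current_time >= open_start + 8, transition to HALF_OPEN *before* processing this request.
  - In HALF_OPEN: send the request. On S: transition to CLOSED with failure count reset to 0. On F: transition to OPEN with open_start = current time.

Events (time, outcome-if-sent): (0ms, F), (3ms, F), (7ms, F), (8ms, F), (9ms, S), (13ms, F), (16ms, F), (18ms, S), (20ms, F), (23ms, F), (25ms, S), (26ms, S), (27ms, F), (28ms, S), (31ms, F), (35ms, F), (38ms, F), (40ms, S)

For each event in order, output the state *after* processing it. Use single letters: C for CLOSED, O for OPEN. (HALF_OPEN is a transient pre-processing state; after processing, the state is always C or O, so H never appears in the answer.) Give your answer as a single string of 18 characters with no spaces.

State after each event:
  event#1 t=0ms outcome=F: state=CLOSED
  event#2 t=3ms outcome=F: state=OPEN
  event#3 t=7ms outcome=F: state=OPEN
  event#4 t=8ms outcome=F: state=OPEN
  event#5 t=9ms outcome=S: state=OPEN
  event#6 t=13ms outcome=F: state=OPEN
  event#7 t=16ms outcome=F: state=OPEN
  event#8 t=18ms outcome=S: state=OPEN
  event#9 t=20ms outcome=F: state=OPEN
  event#10 t=23ms outcome=F: state=OPEN
  event#11 t=25ms outcome=S: state=OPEN
  event#12 t=26ms outcome=S: state=OPEN
  event#13 t=27ms outcome=F: state=OPEN
  event#14 t=28ms outcome=S: state=OPEN
  event#15 t=31ms outcome=F: state=OPEN
  event#16 t=35ms outcome=F: state=OPEN
  event#17 t=38ms outcome=F: state=OPEN
  event#18 t=40ms outcome=S: state=CLOSED

Answer: COOOOOOOOOOOOOOOOC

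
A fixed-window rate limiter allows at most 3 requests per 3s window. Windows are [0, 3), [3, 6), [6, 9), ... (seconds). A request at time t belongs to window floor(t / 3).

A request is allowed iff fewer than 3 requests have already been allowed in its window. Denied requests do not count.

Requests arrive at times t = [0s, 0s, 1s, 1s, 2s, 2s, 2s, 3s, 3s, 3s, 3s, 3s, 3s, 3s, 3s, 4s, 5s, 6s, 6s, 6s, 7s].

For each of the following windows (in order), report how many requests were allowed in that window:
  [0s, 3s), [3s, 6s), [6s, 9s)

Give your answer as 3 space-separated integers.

Processing requests:
  req#1 t=0s (window 0): ALLOW
  req#2 t=0s (window 0): ALLOW
  req#3 t=1s (window 0): ALLOW
  req#4 t=1s (window 0): DENY
  req#5 t=2s (window 0): DENY
  req#6 t=2s (window 0): DENY
  req#7 t=2s (window 0): DENY
  req#8 t=3s (window 1): ALLOW
  req#9 t=3s (window 1): ALLOW
  req#10 t=3s (window 1): ALLOW
  req#11 t=3s (window 1): DENY
  req#12 t=3s (window 1): DENY
  req#13 t=3s (window 1): DENY
  req#14 t=3s (window 1): DENY
  req#15 t=3s (window 1): DENY
  req#16 t=4s (window 1): DENY
  req#17 t=5s (window 1): DENY
  req#18 t=6s (window 2): ALLOW
  req#19 t=6s (window 2): ALLOW
  req#20 t=6s (window 2): ALLOW
  req#21 t=7s (window 2): DENY

Allowed counts by window: 3 3 3

Answer: 3 3 3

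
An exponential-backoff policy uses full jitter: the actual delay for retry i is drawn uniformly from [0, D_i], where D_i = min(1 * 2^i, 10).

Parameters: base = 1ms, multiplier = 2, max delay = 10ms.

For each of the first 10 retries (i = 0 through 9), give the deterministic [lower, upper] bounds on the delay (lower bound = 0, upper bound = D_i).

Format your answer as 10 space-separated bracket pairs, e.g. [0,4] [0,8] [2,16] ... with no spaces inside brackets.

Answer: [0,1] [0,2] [0,4] [0,8] [0,10] [0,10] [0,10] [0,10] [0,10] [0,10]

Derivation:
Computing bounds per retry:
  i=0: D_i=min(1*2^0,10)=1, bounds=[0,1]
  i=1: D_i=min(1*2^1,10)=2, bounds=[0,2]
  i=2: D_i=min(1*2^2,10)=4, bounds=[0,4]
  i=3: D_i=min(1*2^3,10)=8, bounds=[0,8]
  i=4: D_i=min(1*2^4,10)=10, bounds=[0,10]
  i=5: D_i=min(1*2^5,10)=10, bounds=[0,10]
  i=6: D_i=min(1*2^6,10)=10, bounds=[0,10]
  i=7: D_i=min(1*2^7,10)=10, bounds=[0,10]
  i=8: D_i=min(1*2^8,10)=10, bounds=[0,10]
  i=9: D_i=min(1*2^9,10)=10, bounds=[0,10]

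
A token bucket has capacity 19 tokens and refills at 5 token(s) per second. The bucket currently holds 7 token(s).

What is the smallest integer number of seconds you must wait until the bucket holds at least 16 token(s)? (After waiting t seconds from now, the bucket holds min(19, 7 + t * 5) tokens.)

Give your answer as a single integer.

Answer: 2

Derivation:
Need 7 + t * 5 >= 16, so t >= 9/5.
Smallest integer t = ceil(9/5) = 2.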